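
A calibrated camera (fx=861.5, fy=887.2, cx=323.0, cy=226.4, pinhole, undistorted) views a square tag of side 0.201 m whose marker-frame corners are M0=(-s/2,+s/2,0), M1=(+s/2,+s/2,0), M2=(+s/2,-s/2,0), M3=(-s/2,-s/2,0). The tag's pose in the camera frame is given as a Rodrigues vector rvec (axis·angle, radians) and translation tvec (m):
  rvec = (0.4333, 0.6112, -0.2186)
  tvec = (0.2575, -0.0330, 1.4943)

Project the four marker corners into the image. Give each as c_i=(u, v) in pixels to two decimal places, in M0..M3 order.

Intrinsics K: fx=861.5, fy=887.2, cx=323.0, cy=226.4
Marker side s = 0.201 m; corners in marker frame (Z=0):
  M0 = (-0.1005, +0.1005, 0)
  M1 = (+0.1005, +0.1005, 0)
  M2 = (+0.1005, -0.1005, 0)
  M3 = (-0.1005, -0.1005, 0)
rvec = (0.4333, 0.6112, -0.2186), |rvec| = θ = 0.78045 rad = 44.716°
Rodrigues: sinθ=0.70360, 1−cosθ=0.28940; R = I + sinθ·[k]× + (1−cosθ)·[k]×²:
    [+0.79980 +0.32290 +0.50601]
    [-0.07124 +0.88809 -0.45411]
    [-0.59602 +0.32715 +0.73330]
t = (0.2575, -0.0330, 1.4943) m
M0: Pc = R·M0+t = (+0.20957, +0.06341, +1.58708); u = 861.5·(+0.20957)/1.58708 + 323.0 = 436.7600, v = 887.2·(+0.06341)/1.58708 + 226.4 = 261.8489
M1: Pc = R·M1+t = (+0.37033, +0.04909, +1.46728); u = 861.5·(+0.37033)/1.46728 + 323.0 = 540.4373, v = 887.2·(+0.04909)/1.46728 + 226.4 = 256.0844
M2: Pc = R·M2+t = (+0.30543, -0.12941, +1.40152); u = 861.5·(+0.30543)/1.40152 + 323.0 = 510.7435, v = 887.2·(-0.12941)/1.40152 + 226.4 = 144.4781
M3: Pc = R·M3+t = (+0.14467, -0.11509, +1.52132); u = 861.5·(+0.14467)/1.52132 + 323.0 = 404.9231, v = 887.2·(-0.11509)/1.52132 + 226.4 = 159.2804

c0=(436.76, 261.85) c1=(540.44, 256.08) c2=(510.74, 144.48) c3=(404.92, 159.28)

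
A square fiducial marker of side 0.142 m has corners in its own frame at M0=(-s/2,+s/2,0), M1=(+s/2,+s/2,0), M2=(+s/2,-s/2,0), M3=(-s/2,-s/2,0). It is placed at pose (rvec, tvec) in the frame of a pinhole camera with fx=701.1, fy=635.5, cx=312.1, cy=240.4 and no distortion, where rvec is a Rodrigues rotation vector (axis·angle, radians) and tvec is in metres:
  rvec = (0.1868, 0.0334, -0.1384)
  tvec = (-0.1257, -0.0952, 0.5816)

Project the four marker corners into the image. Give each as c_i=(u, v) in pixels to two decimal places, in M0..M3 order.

c0=(93.94, 222.76) c1=(258.20, 202.11) c2=(231.03, 45.03) c3=(59.63, 68.41)

Intrinsics K: fx=701.1, fy=635.5, cx=312.1, cy=240.4
Marker side s = 0.142 m; corners in marker frame (Z=0):
  M0 = (-0.0710, +0.0710, 0)
  M1 = (+0.0710, +0.0710, 0)
  M2 = (+0.0710, -0.0710, 0)
  M3 = (-0.0710, -0.0710, 0)
rvec = (0.1868, 0.0334, -0.1384), |rvec| = θ = 0.23487 rad = 13.457°
Rodrigues: sinθ=0.23272, 1−cosθ=0.02746; R = I + sinθ·[k]× + (1−cosθ)·[k]×²:
    [+0.98991 +0.14024 +0.02023]
    [-0.13403 +0.97310 -0.18739]
    [-0.04596 +0.18279 +0.98208]
t = (-0.1257, -0.0952, 0.5816) m
M0: Pc = R·M0+t = (-0.18603, -0.01659, +0.59784); u = 701.1·(-0.18603)/0.59784 + 312.1 = 93.9426, v = 635.5·(-0.01659)/0.59784 + 240.4 = 222.7606
M1: Pc = R·M1+t = (-0.04546, -0.03563, +0.59131); u = 701.1·(-0.04546)/0.59131 + 312.1 = 258.2003, v = 635.5·(-0.03563)/0.59131 + 240.4 = 202.1121
M2: Pc = R·M2+t = (-0.06537, -0.17381, +0.56536); u = 701.1·(-0.06537)/0.56536 + 312.1 = 231.0310, v = 635.5·(-0.17381)/0.56536 + 240.4 = 45.0309
M3: Pc = R·M3+t = (-0.20594, -0.15477, +0.57189); u = 701.1·(-0.20594)/0.57189 + 312.1 = 59.6283, v = 635.5·(-0.15477)/0.57189 + 240.4 = 68.4092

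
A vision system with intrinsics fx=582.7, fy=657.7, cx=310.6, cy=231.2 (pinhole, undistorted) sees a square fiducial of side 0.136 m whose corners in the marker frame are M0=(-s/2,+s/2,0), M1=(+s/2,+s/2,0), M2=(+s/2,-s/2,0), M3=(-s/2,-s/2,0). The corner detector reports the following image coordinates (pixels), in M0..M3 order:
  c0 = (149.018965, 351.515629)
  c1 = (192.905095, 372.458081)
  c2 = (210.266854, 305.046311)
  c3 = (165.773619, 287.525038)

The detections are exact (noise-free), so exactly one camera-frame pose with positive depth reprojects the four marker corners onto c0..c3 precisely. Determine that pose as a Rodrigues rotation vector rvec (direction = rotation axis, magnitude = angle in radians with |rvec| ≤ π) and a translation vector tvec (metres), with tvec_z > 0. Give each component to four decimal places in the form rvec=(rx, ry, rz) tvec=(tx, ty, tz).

rvec=(-0.1244, 0.5010, 0.2551) tvec=(-0.2983, 0.1959, 1.3202)

Intrinsics K: fx=582.7, fy=657.7, cx=310.6, cy=231.2
Marker side s = 0.136 m; corners in marker frame (Z=0):
  M0 = (-0.0680, +0.0680, 0)
  M1 = (+0.0680, +0.0680, 0)
  M2 = (+0.0680, -0.0680, 0)
  M3 = (-0.0680, -0.0680, 0)
Detected image corners:
  c0 = (149.018965, 351.515629) px
  c1 = (192.905095, 372.458081) px
  c2 = (210.266854, 305.046311) px
  c3 = (165.773619, 287.525038) px
Planar DLT: solve 8×8 A·h = b for H (H[2,2]=1):
  H  [+258.41515 -132.91611 +178.95874]
  H  [+19.40433 +468.94572 +328.80006]
  H  [-0.37058 -0.04203 +1.00000]
B = K⁻¹H; ‖b₁‖=0.757462, ‖b₂‖=0.757462; λ = 2/(‖b₁‖+‖b₂‖) = 1.320199, sign → tz>0 ⇒ λ=+1.320199
r₁ = λ·B[:,0] = (+0.84626,+0.21093,-0.48924); r₂ = λ·B[:,1] = (-0.27156,+0.96082,-0.05549)
r₃ = r₁×r₂ = (+0.45836,+0.17982,+0.87038); SVD([r₁ r₂ r₃]) → R = UVᵀ:
  R  [+0.84626 -0.27156 +0.45836]
  R  [+0.21093 +0.96082 +0.17982]
  R  [-0.48924 -0.05549 +0.87038]
t = (-0.29825, +0.19591, +1.32020) m
tr R = 2.677464; θ = arccos((tr R − 1)/2) = 0.575846 rad = 32.994°
axis k = ((R−Rᵀ)₃₂, (R−Rᵀ)₁₃, (R−Rᵀ)₂₁) / (2 sinθ) = (-0.216060, +0.870084, +0.443026)
rvec = θ·k = (-0.124417, +0.501034, +0.255114)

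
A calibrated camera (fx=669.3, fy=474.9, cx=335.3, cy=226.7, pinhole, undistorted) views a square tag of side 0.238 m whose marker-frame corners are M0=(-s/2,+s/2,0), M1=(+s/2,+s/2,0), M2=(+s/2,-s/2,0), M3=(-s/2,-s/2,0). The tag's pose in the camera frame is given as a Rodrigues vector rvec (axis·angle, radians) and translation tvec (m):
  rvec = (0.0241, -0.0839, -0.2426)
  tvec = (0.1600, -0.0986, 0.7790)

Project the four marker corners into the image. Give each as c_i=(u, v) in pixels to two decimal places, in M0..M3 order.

Intrinsics K: fx=669.3, fy=474.9, cx=335.3, cy=226.7
Marker side s = 0.238 m; corners in marker frame (Z=0):
  M0 = (-0.1190, +0.1190, 0)
  M1 = (+0.1190, +0.1190, 0)
  M2 = (+0.1190, -0.1190, 0)
  M3 = (-0.1190, -0.1190, 0)
rvec = (0.0241, -0.0839, -0.2426), |rvec| = θ = 0.25783 rad = 14.772°
Rodrigues: sinθ=0.25498, 1−cosθ=0.03305; R = I + sinθ·[k]× + (1−cosθ)·[k]×²:
    [+0.96724 +0.23892 -0.08588]
    [-0.24093 +0.97045 -0.01371]
    [+0.08007 +0.03395 +0.99621]
t = (0.1600, -0.0986, 0.7790) m
M0: Pc = R·M0+t = (+0.07333, +0.04555, +0.77351); u = 669.3·(+0.07333)/0.77351 + 335.3 = 398.7505, v = 474.9·(+0.04555)/0.77351 + 226.7 = 254.6676
M1: Pc = R·M1+t = (+0.30353, -0.01179, +0.79257); u = 669.3·(+0.30353)/0.79257 + 335.3 = 591.6235, v = 474.9·(-0.01179)/0.79257 + 226.7 = 219.6373
M2: Pc = R·M2+t = (+0.24667, -0.24275, +0.78449); u = 669.3·(+0.24667)/0.78449 + 335.3 = 545.7511, v = 474.9·(-0.24275)/0.78449 + 226.7 = 79.7460
M3: Pc = R·M3+t = (+0.01647, -0.18541, +0.76543); u = 669.3·(+0.01647)/0.76543 + 335.3 = 349.6998, v = 474.9·(-0.18541)/0.76543 + 226.7 = 111.6635

c0=(398.75, 254.67) c1=(591.62, 219.64) c2=(545.75, 79.75) c3=(349.70, 111.66)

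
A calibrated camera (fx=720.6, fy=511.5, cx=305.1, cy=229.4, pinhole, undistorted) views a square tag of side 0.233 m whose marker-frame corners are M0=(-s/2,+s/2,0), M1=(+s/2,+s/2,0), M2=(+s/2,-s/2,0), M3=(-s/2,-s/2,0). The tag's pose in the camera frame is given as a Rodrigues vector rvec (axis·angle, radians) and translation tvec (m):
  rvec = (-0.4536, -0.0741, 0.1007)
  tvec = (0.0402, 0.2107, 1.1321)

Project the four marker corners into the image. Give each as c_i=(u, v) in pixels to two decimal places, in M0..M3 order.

Intrinsics K: fx=720.6, fy=511.5, cx=305.1, cy=229.4
Marker side s = 0.233 m; corners in marker frame (Z=0):
  M0 = (-0.1165, +0.1165, 0)
  M1 = (+0.1165, +0.1165, 0)
  M2 = (+0.1165, -0.1165, 0)
  M3 = (-0.1165, -0.1165, 0)
rvec = (-0.4536, -0.0741, 0.1007), |rvec| = θ = 0.47051 rad = 26.959°
Rodrigues: sinθ=0.45335, 1−cosθ=0.10867; R = I + sinθ·[k]× + (1−cosθ)·[k]×²:
    [+0.99233 -0.08053 -0.09382]
    [+0.11352 +0.89403 +0.43339]
    [+0.04898 -0.44071 +0.89631]
t = (0.0402, 0.2107, 1.1321) m
M0: Pc = R·M0+t = (-0.08479, +0.30163, +1.07505); u = 720.6·(-0.08479)/1.07505 + 305.1 = 248.2674, v = 511.5·(+0.30163)/1.07505 + 229.4 = 372.9124
M1: Pc = R·M1+t = (+0.14642, +0.32808, +1.08646); u = 720.6·(+0.14642)/1.08646 + 305.1 = 402.2167, v = 511.5·(+0.32808)/1.08646 + 229.4 = 383.8580
M2: Pc = R·M2+t = (+0.16519, +0.11977, +1.18915); u = 720.6·(+0.16519)/1.18915 + 305.1 = 405.2003, v = 511.5·(+0.11977)/1.18915 + 229.4 = 280.9183
M3: Pc = R·M3+t = (-0.06602, +0.09332, +1.17774); u = 720.6·(-0.06602)/1.17774 + 305.1 = 264.7027, v = 511.5·(+0.09332)/1.17774 + 229.4 = 269.9296

c0=(248.27, 372.91) c1=(402.22, 383.86) c2=(405.20, 280.92) c3=(264.70, 269.93)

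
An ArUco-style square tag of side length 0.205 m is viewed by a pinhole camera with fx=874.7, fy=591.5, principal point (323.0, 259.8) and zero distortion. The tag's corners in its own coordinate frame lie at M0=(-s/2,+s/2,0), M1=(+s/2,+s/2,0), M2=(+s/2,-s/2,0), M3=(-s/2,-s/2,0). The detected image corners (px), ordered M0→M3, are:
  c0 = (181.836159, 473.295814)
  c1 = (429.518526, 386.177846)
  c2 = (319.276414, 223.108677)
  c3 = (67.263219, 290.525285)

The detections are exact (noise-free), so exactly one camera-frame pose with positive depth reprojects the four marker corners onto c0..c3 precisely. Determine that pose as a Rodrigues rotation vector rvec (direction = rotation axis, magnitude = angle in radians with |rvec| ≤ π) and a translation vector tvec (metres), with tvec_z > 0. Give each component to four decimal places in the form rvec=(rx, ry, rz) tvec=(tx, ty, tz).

Intrinsics K: fx=874.7, fy=591.5, cx=323.0, cy=259.8
Marker side s = 0.205 m; corners in marker frame (Z=0):
  M0 = (-0.1025, +0.1025, 0)
  M1 = (+0.1025, +0.1025, 0)
  M2 = (+0.1025, -0.1025, 0)
  M3 = (-0.1025, -0.1025, 0)
Detected image corners:
  c0 = (181.836159, 473.295814) px
  c1 = (429.518526, 386.177846) px
  c2 = (319.276414, 223.108677) px
  c3 = (67.263219, 290.525285) px
Planar DLT: solve 8×8 A·h = b for H (H[2,2]=1):
  H  [+1342.20961 +513.41965 +255.00792]
  H  [-206.58623 +793.77763 +340.09878]
  H  [+0.49420 -0.13779 +1.00000]
B = K⁻¹H; ‖b₁‖=1.546876, ‖b₂‖=1.546876; λ = 2/(‖b₁‖+‖b₂‖) = 0.646464, sign → tz>0 ⇒ λ=+0.646464
r₁ = λ·B[:,0] = (+0.87401,-0.36611,+0.31949); r₂ = λ·B[:,1] = (+0.41235,+0.90666,-0.08908)
r₃ = r₁×r₂ = (-0.25705,+0.20959,+0.94340); SVD([r₁ r₂ r₃]) → R = UVᵀ:
  R  [+0.87401 +0.41235 -0.25705]
  R  [-0.36611 +0.90666 +0.20959]
  R  [+0.31949 -0.08908 +0.94340]
t = (-0.05025, +0.08776, +0.64646) m
tr R = 2.724068; θ = arccos((tr R − 1)/2) = 0.531527 rad = 30.454°
axis k = ((R−Rᵀ)₃₂, (R−Rᵀ)₁₃, (R−Rᵀ)₂₁) / (2 sinθ) = (-0.294630, -0.568747, -0.767933)
rvec = θ·k = (-0.156604, -0.302304, -0.408177)

rvec=(-0.1566, -0.3023, -0.4082) tvec=(-0.0503, 0.0878, 0.6465)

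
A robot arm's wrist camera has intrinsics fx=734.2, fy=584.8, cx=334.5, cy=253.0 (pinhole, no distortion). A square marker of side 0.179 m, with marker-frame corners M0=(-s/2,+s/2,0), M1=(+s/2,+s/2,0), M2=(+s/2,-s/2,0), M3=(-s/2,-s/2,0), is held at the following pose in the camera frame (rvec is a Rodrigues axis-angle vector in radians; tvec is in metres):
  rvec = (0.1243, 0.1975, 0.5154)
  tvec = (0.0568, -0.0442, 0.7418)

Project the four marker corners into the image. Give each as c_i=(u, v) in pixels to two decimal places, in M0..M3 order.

c0=(275.38, 244.11) c1=(423.84, 314.27) c2=(515.42, 190.10) c3=(357.50, 121.77)

Intrinsics K: fx=734.2, fy=584.8, cx=334.5, cy=253.0
Marker side s = 0.179 m; corners in marker frame (Z=0):
  M0 = (-0.0895, +0.0895, 0)
  M1 = (+0.0895, +0.0895, 0)
  M2 = (+0.0895, -0.0895, 0)
  M3 = (-0.0895, -0.0895, 0)
rvec = (0.1243, 0.1975, 0.5154), |rvec| = θ = 0.56577 rad = 32.416°
Rodrigues: sinθ=0.53606, 1−cosθ=0.15582; R = I + sinθ·[k]× + (1−cosθ)·[k]×²:
    [+0.85170 -0.47639 +0.21832]
    [+0.50029 +0.86317 -0.06822]
    [-0.15594 +0.16733 +0.97349]
t = (0.0568, -0.0442, 0.7418) m
M0: Pc = R·M0+t = (-0.06206, -0.01172, +0.77073); u = 734.2·(-0.06206)/0.77073 + 334.5 = 275.3779, v = 584.8·(-0.01172)/0.77073 + 253.0 = 244.1052
M1: Pc = R·M1+t = (+0.09039, +0.07783, +0.74282); u = 734.2·(+0.09039)/0.74282 + 334.5 = 423.8413, v = 584.8·(+0.07783)/0.74282 + 253.0 = 314.2728
M2: Pc = R·M2+t = (+0.17566, -0.07668, +0.71287); u = 734.2·(+0.17566)/0.71287 + 334.5 = 515.4207, v = 584.8·(-0.07668)/0.71287 + 253.0 = 190.0979
M3: Pc = R·M3+t = (+0.02321, -0.16623, +0.74078); u = 734.2·(+0.02321)/0.74078 + 334.5 = 357.5037, v = 584.8·(-0.16623)/0.74078 + 253.0 = 121.7724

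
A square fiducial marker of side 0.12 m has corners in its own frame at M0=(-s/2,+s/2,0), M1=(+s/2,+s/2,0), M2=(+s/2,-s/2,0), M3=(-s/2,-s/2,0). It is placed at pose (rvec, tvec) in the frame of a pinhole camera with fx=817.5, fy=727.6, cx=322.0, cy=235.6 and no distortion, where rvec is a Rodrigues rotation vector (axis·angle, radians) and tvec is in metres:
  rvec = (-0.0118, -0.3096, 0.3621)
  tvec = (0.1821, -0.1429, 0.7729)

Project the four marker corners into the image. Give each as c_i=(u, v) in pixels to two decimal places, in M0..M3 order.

Intrinsics K: fx=817.5, fy=727.6, cx=322.0, cy=235.6
Marker side s = 0.12 m; corners in marker frame (Z=0):
  M0 = (-0.0600, +0.0600, 0)
  M1 = (+0.0600, +0.0600, 0)
  M2 = (+0.0600, -0.0600, 0)
  M3 = (-0.0600, -0.0600, 0)
rvec = (-0.0118, -0.3096, 0.3621), |rvec| = θ = 0.47656 rad = 27.305°
Rodrigues: sinθ=0.45872, 1−cosθ=0.11142; R = I + sinθ·[k]× + (1−cosθ)·[k]×²:
    [+0.88865 -0.34676 -0.30011]
    [+0.35034 +0.93560 -0.04364]
    [+0.29592 -0.06636 +0.95291]
t = (0.1821, -0.1429, 0.7729) m
M0: Pc = R·M0+t = (+0.10798, -0.10778, +0.75116); u = 817.5·(+0.10798)/0.75116 + 322.0 = 439.5113, v = 727.6·(-0.10778)/0.75116 + 235.6 = 131.1969
M1: Pc = R·M1+t = (+0.21461, -0.06574, +0.78667); u = 817.5·(+0.21461)/0.78667 + 322.0 = 545.0233, v = 727.6·(-0.06574)/0.78667 + 235.6 = 174.7936
M2: Pc = R·M2+t = (+0.25622, -0.17802, +0.79464); u = 817.5·(+0.25622)/0.79464 + 322.0 = 585.5964, v = 727.6·(-0.17802)/0.79464 + 235.6 = 72.6018
M3: Pc = R·M3+t = (+0.14959, -0.22006, +0.75913); u = 817.5·(+0.14959)/0.75913 + 322.0 = 483.0891, v = 727.6·(-0.22006)/0.75913 + 235.6 = 24.6822

c0=(439.51, 131.20) c1=(545.02, 174.79) c2=(585.60, 72.60) c3=(483.09, 24.68)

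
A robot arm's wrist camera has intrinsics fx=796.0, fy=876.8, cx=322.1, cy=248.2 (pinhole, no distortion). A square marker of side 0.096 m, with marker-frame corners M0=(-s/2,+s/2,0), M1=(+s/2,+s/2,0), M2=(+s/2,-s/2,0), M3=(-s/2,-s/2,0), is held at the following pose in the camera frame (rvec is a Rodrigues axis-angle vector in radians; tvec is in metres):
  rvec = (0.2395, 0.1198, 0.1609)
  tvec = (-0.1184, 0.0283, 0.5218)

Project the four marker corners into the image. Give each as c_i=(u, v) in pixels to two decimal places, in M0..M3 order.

Intrinsics K: fx=796.0, fy=876.8, cx=322.1, cy=248.2
Marker side s = 0.096 m; corners in marker frame (Z=0):
  M0 = (-0.0480, +0.0480, 0)
  M1 = (+0.0480, +0.0480, 0)
  M2 = (+0.0480, -0.0480, 0)
  M3 = (-0.0480, -0.0480, 0)
rvec = (0.2395, 0.1198, 0.1609), |rvec| = θ = 0.31241 rad = 17.900°
Rodrigues: sinθ=0.30735, 1−cosθ=0.04840; R = I + sinθ·[k]× + (1−cosθ)·[k]×²:
    [+0.98004 -0.14407 +0.13697]
    [+0.17253 +0.95871 -0.22606]
    [-0.09875 +0.24518 +0.96443]
t = (-0.1184, 0.0283, 0.5218) m
M0: Pc = R·M0+t = (-0.17236, +0.06604, +0.53831); u = 796.0·(-0.17236)/0.53831 + 322.1 = 67.2345, v = 876.8·(+0.06604)/0.53831 + 248.2 = 355.7614
M1: Pc = R·M1+t = (-0.07827, +0.08260, +0.52883); u = 796.0·(-0.07827)/0.52883 + 322.1 = 204.2823, v = 876.8·(+0.08260)/0.52883 + 248.2 = 385.1501
M2: Pc = R·M2+t = (-0.06444, -0.00944, +0.50529); u = 796.0·(-0.06444)/0.50529 + 322.1 = 220.5814, v = 876.8·(-0.00944)/0.50529 + 248.2 = 231.8245
M3: Pc = R·M3+t = (-0.15853, -0.02600, +0.51477); u = 796.0·(-0.15853)/0.51477 + 322.1 = 76.9670, v = 876.8·(-0.02600)/0.51477 + 248.2 = 203.9157

c0=(67.23, 355.76) c1=(204.28, 385.15) c2=(220.58, 231.82) c3=(76.97, 203.92)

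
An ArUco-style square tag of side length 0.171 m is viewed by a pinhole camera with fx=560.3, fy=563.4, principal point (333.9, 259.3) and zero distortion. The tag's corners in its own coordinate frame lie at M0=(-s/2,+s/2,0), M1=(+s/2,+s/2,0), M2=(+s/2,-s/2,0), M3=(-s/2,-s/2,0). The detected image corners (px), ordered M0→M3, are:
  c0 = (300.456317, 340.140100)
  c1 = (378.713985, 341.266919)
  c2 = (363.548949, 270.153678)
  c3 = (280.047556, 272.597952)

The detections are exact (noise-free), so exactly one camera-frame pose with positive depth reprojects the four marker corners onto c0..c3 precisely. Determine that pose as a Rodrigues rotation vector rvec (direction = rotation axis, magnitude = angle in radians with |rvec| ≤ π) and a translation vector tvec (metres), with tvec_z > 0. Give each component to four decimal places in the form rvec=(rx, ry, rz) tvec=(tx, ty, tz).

Intrinsics K: fx=560.3, fy=563.4, cx=333.9, cy=259.3
Marker side s = 0.171 m; corners in marker frame (Z=0):
  M0 = (-0.0855, +0.0855, 0)
  M1 = (+0.0855, +0.0855, 0)
  M2 = (+0.0855, -0.0855, 0)
  M3 = (-0.0855, -0.0855, 0)
Detected image corners:
  c0 = (300.456317, 340.140100) px
  c1 = (378.713985, 341.266919) px
  c2 = (363.548949, 270.153678) px
  c3 = (280.047556, 272.597952) px
Planar DLT: solve 8×8 A·h = b for H (H[2,2]=1):
  H  [+374.17933 +251.38625 +330.00274]
  H  [-94.35130 +541.18300 +307.36530]
  H  [-0.29701 +0.44446 +1.00000]
B = K⁻¹H; ‖b₁‖=0.896032, ‖b₂‖=0.896032; λ = 2/(‖b₁‖+‖b₂‖) = 1.116032, sign → tz>0 ⇒ λ=+1.116032
r₁ = λ·B[:,0] = (+0.94284,-0.03434,-0.33147); r₂ = λ·B[:,1] = (+0.20512,+0.84373,+0.49603)
r₃ = r₁×r₂ = (+0.26263,-0.53567,+0.80254); SVD([r₁ r₂ r₃]) → R = UVᵀ:
  R  [+0.94284 +0.20512 +0.26263]
  R  [-0.03434 +0.84373 -0.53567]
  R  [-0.33147 +0.49603 +0.80254]
t = (-0.00776, +0.09521, +1.11603) m
tr R = 2.589113; θ = arccos((tr R − 1)/2) = 0.652520 rad = 37.387°
axis k = ((R−Rᵀ)₃₂, (R−Rᵀ)₁₃, (R−Rᵀ)₂₁) / (2 sinθ) = (+0.849574, +0.489223, -0.197191)
rvec = θ·k = (+0.554364, +0.319228, -0.128671)

rvec=(0.5544, 0.3192, -0.1287) tvec=(-0.0078, 0.0952, 1.1160)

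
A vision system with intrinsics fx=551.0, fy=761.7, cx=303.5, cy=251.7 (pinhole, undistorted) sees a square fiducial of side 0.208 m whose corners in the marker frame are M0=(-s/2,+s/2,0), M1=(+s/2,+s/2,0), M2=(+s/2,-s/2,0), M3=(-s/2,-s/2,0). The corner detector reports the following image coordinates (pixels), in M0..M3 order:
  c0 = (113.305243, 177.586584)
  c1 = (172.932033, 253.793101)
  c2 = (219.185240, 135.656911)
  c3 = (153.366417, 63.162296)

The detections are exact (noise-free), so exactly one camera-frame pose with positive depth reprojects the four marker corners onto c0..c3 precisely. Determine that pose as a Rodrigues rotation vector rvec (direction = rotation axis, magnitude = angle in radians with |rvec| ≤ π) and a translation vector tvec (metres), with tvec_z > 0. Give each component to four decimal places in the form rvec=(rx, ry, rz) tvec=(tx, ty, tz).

rvec=(0.1795, 0.4640, 0.6078) tvec=(-0.2938, -0.1420, 1.1531)

Intrinsics K: fx=551.0, fy=761.7, cx=303.5, cy=251.7
Marker side s = 0.208 m; corners in marker frame (Z=0):
  M0 = (-0.1040, +0.1040, 0)
  M1 = (+0.1040, +0.1040, 0)
  M2 = (+0.1040, -0.1040, 0)
  M3 = (-0.1040, -0.1040, 0)
Detected image corners:
  c0 = (113.305243, 177.586584) px
  c1 = (172.932033, 253.793101) px
  c2 = (219.185240, 135.656911) px
  c3 = (153.366417, 63.162296) px
Planar DLT: solve 8×8 A·h = b for H (H[2,2]=1):
  H  [+248.89118 -164.78787 +163.08710]
  H  [+307.69654 +599.12081 +157.87241]
  H  [-0.31733 +0.25627 +1.00000]
B = K⁻¹H; ‖b₁‖=0.867239, ‖b₂‖=0.867239; λ = 2/(‖b₁‖+‖b₂‖) = 1.153084, sign → tz>0 ⇒ λ=+1.153084
r₁ = λ·B[:,0] = (+0.72241,+0.58671,-0.36591); r₂ = λ·B[:,1] = (-0.50762,+0.80932,+0.29550)
r₃ = r₁×r₂ = (+0.46952,-0.02773,+0.88249); SVD([r₁ r₂ r₃]) → R = UVᵀ:
  R  [+0.72241 -0.50762 +0.46952]
  R  [+0.58671 +0.80932 -0.02773]
  R  [-0.36591 +0.29550 +0.88249]
t = (-0.29384, -0.14204, +1.15308) m
tr R = 2.414216; θ = arccos((tr R − 1)/2) = 0.785397 rad = 45.000°
axis k = ((R−Rᵀ)₃₂, (R−Rᵀ)₁₃, (R−Rᵀ)₂₁) / (2 sinθ) = (+0.228560, +0.590739, +0.773814)
rvec = θ·k = (+0.179511, +0.463964, +0.607751)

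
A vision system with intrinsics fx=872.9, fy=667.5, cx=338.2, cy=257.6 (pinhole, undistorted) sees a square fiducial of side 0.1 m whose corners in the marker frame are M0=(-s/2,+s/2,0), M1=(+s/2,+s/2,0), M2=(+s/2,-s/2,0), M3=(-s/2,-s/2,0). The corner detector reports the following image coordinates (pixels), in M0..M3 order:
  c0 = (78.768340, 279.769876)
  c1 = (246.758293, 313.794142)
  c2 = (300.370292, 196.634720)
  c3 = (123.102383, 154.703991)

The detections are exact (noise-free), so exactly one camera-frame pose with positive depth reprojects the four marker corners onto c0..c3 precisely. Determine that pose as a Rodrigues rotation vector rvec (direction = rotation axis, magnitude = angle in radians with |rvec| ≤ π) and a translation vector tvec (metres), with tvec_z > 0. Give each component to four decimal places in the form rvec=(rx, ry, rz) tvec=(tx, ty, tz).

rvec=(0.3698, -0.1694, 0.3172) tvec=(-0.0847, -0.0140, 0.4933)

Intrinsics K: fx=872.9, fy=667.5, cx=338.2, cy=257.6
Marker side s = 0.1 m; corners in marker frame (Z=0):
  M0 = (-0.0500, +0.0500, 0)
  M1 = (+0.0500, +0.0500, 0)
  M2 = (+0.0500, -0.0500, 0)
  M3 = (-0.0500, -0.0500, 0)
Detected image corners:
  c0 = (78.768340, 279.769876) px
  c1 = (246.758293, 313.794142) px
  c2 = (300.370292, 196.634720) px
  c3 = (123.102383, 154.703991) px
Planar DLT: solve 8×8 A·h = b for H (H[2,2]=1):
  H  [+1808.02528 -366.49987 +188.35667]
  H  [+483.51941 +1367.01050 +238.65723]
  H  [+0.44473 +0.66362 +1.00000]
B = K⁻¹H; ‖b₁‖=2.027173, ‖b₂‖=2.027173; λ = 2/(‖b₁‖+‖b₂‖) = 0.493298, sign → tz>0 ⇒ λ=+0.493298
r₁ = λ·B[:,0] = (+0.93676,+0.27267,+0.21938); r₂ = λ·B[:,1] = (-0.33395,+0.88392,+0.32736)
r₃ = r₁×r₂ = (-0.10466,-0.37992,+0.91908); SVD([r₁ r₂ r₃]) → R = UVᵀ:
  R  [+0.93676 -0.33395 -0.10466]
  R  [+0.27267 +0.88392 -0.37992]
  R  [+0.21938 +0.32736 +0.91908]
t = (-0.08468, -0.01400, +0.49330) m
tr R = 2.739759; θ = arccos((tr R − 1)/2) = 0.515838 rad = 29.555°
axis k = ((R−Rᵀ)₃₂, (R−Rᵀ)₁₃, (R−Rᵀ)₂₁) / (2 sinθ) = (+0.716941, -0.328465, +0.614904)
rvec = θ·k = (+0.369825, -0.169435, +0.317191)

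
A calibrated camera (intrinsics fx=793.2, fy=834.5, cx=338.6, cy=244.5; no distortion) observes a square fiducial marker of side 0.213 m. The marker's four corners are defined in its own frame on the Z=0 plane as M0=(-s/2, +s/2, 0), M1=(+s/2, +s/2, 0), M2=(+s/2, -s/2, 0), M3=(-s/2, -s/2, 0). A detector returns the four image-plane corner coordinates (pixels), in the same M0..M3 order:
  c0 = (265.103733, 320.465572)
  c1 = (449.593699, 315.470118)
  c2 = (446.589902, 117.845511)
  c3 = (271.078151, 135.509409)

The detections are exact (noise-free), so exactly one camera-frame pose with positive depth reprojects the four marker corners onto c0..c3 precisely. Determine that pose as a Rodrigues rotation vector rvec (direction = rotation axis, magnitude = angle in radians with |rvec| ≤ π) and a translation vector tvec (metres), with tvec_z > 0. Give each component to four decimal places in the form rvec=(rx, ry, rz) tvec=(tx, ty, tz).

Intrinsics K: fx=793.2, fy=834.5, cx=338.6, cy=244.5
Marker side s = 0.213 m; corners in marker frame (Z=0):
  M0 = (-0.1065, +0.1065, 0)
  M1 = (+0.1065, +0.1065, 0)
  M2 = (+0.1065, -0.1065, 0)
  M3 = (-0.1065, -0.1065, 0)
Detected image corners:
  c0 = (265.103733, 320.465572) px
  c1 = (449.593699, 315.470118) px
  c2 = (446.589902, 117.845511) px
  c3 = (271.078151, 135.509409) px
Planar DLT: solve 8×8 A·h = b for H (H[2,2]=1):
  H  [+728.18116 -92.51797 +354.99545]
  H  [-126.18477 +844.38980 +220.10605]
  H  [-0.32495 -0.23685 +1.00000]
B = K⁻¹H; ‖b₁‖=1.106994, ‖b₂‖=1.106994; λ = 2/(‖b₁‖+‖b₂‖) = 0.903347, sign → tz>0 ⇒ λ=+0.903347
r₁ = λ·B[:,0] = (+0.95461,-0.05059,-0.29354); r₂ = λ·B[:,1] = (-0.01403,+0.97674,-0.21396)
r₃ = r₁×r₂ = (+0.29754,+0.20837,+0.93169); SVD([r₁ r₂ r₃]) → R = UVᵀ:
  R  [+0.95461 -0.01403 +0.29754]
  R  [-0.05059 +0.97674 +0.20837]
  R  [-0.29354 -0.21396 +0.93169]
t = (+0.01867, -0.02641, +0.90335) m
tr R = 2.863042; θ = arccos((tr R − 1)/2) = 0.372224 rad = 21.327°
axis k = ((R−Rᵀ)₃₂, (R−Rᵀ)₁₃, (R−Rᵀ)₂₁) / (2 sinθ) = (-0.580619, +0.812622, -0.050263)
rvec = θ·k = (-0.216120, +0.302477, -0.018709)

rvec=(-0.2161, 0.3025, -0.0187) tvec=(0.0187, -0.0264, 0.9033)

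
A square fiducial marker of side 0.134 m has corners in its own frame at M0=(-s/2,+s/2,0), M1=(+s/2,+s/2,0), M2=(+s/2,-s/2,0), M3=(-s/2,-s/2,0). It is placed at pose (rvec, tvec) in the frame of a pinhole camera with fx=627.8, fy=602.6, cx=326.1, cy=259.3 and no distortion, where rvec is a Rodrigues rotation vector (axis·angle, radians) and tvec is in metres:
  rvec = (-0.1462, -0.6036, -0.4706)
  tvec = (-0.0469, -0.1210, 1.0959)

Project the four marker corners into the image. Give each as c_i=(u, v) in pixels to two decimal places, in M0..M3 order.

c0=(288.10, 238.72) c1=(344.19, 212.91) c2=(309.61, 149.92) c3=(250.97, 171.14)

Intrinsics K: fx=627.8, fy=602.6, cx=326.1, cy=259.3
Marker side s = 0.134 m; corners in marker frame (Z=0):
  M0 = (-0.0670, +0.0670, 0)
  M1 = (+0.0670, +0.0670, 0)
  M2 = (+0.0670, -0.0670, 0)
  M3 = (-0.0670, -0.0670, 0)
rvec = (-0.1462, -0.6036, -0.4706), |rvec| = θ = 0.77921 rad = 44.646°
Rodrigues: sinθ=0.70272, 1−cosθ=0.28853; R = I + sinθ·[k]× + (1−cosθ)·[k]×²:
    [+0.72162 +0.46634 -0.51165]
    [-0.38247 +0.88460 +0.26683]
    [+0.57704 +0.00314 +0.81671]
t = (-0.0469, -0.1210, 1.0959) m
M0: Pc = R·M0+t = (-0.06400, -0.03611, +1.05745); u = 627.8·(-0.06400)/1.05745 + 326.1 = 288.1011, v = 602.6·(-0.03611)/1.05745 + 259.3 = 238.7243
M1: Pc = R·M1+t = (+0.03269, -0.08736, +1.13477); u = 627.8·(+0.03269)/1.13477 + 326.1 = 344.1873, v = 602.6·(-0.08736)/1.13477 + 259.3 = 212.9106
M2: Pc = R·M2+t = (-0.02980, -0.20589, +1.13435); u = 627.8·(-0.02980)/1.13435 + 326.1 = 309.6097, v = 602.6·(-0.20589)/1.13435 + 259.3 = 149.9234
M3: Pc = R·M3+t = (-0.12649, -0.15464, +1.05703); u = 627.8·(-0.12649)/1.05703 + 326.1 = 250.9718, v = 602.6·(-0.15464)/1.05703 + 259.3 = 171.1398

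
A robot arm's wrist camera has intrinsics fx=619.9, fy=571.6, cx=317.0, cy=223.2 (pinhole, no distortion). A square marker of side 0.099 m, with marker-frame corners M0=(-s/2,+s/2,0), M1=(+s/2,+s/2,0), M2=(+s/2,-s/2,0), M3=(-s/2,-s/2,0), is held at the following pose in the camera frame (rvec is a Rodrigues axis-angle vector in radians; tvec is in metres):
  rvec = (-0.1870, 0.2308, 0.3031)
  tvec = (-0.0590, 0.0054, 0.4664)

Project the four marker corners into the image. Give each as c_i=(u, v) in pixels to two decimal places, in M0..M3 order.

Intrinsics K: fx=619.9, fy=571.6, cx=317.0, cy=223.2
Marker side s = 0.099 m; corners in marker frame (Z=0):
  M0 = (-0.0495, +0.0495, 0)
  M1 = (+0.0495, +0.0495, 0)
  M2 = (+0.0495, -0.0495, 0)
  M3 = (-0.0495, -0.0495, 0)
rvec = (-0.1870, 0.2308, 0.3031), |rvec| = θ = 0.42439 rad = 24.316°
Rodrigues: sinθ=0.41177, 1−cosθ=0.08871; R = I + sinθ·[k]× + (1−cosθ)·[k]×²:
    [+0.92851 -0.31534 +0.19602]
    [+0.27283 +0.93753 +0.21589]
    [-0.25185 -0.14698 +0.95654]
t = (-0.0590, 0.0054, 0.4664) m
M0: Pc = R·M0+t = (-0.12057, +0.03830, +0.47159); u = 619.9·(-0.12057)/0.47159 + 317.0 = 158.5113, v = 571.6·(+0.03830)/0.47159 + 223.2 = 269.6255
M1: Pc = R·M1+t = (-0.02865, +0.06531, +0.44666); u = 619.9·(-0.02865)/0.44666 + 317.0 = 277.2405, v = 571.6·(+0.06531)/0.44666 + 223.2 = 306.7821
M2: Pc = R·M2+t = (+0.00257, -0.02750, +0.46121); u = 619.9·(+0.00257)/0.46121 + 317.0 = 320.4554, v = 571.6·(-0.02750)/0.46121 + 223.2 = 189.1145
M3: Pc = R·M3+t = (-0.08935, -0.05451, +0.48614); u = 619.9·(-0.08935)/0.48614 + 317.0 = 203.0635, v = 571.6·(-0.05451)/0.48614 + 223.2 = 159.1050

c0=(158.51, 269.63) c1=(277.24, 306.78) c2=(320.46, 189.11) c3=(203.06, 159.10)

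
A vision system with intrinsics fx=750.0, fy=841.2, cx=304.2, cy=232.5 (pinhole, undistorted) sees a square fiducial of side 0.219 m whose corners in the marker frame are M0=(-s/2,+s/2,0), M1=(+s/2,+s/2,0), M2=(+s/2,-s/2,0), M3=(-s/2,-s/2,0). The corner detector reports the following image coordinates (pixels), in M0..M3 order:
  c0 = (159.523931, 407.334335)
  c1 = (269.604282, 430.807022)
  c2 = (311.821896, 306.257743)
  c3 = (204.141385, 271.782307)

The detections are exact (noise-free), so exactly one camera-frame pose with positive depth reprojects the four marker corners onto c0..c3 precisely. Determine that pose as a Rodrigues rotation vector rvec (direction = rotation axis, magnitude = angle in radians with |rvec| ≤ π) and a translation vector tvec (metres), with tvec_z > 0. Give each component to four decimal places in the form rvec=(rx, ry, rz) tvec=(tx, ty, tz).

Intrinsics K: fx=750.0, fy=841.2, cx=304.2, cy=232.5
Marker side s = 0.219 m; corners in marker frame (Z=0):
  M0 = (-0.1095, +0.1095, 0)
  M1 = (+0.1095, +0.1095, 0)
  M2 = (+0.1095, -0.1095, 0)
  M3 = (-0.1095, -0.1095, 0)
Detected image corners:
  c0 = (159.523931, 407.334335) px
  c1 = (269.604282, 430.807022) px
  c2 = (311.821896, 306.257743) px
  c3 = (204.141385, 271.782307) px
Planar DLT: solve 8×8 A·h = b for H (H[2,2]=1):
  H  [+585.89488 -186.43970 +238.39406]
  H  [+265.07191 +610.17117 +354.99008]
  H  [+0.37539 +0.04905 +1.00000]
B = K⁻¹H; ‖b₁‖=0.762331, ‖b₂‖=0.762331; λ = 2/(‖b₁‖+‖b₂‖) = 1.311766, sign → tz>0 ⇒ λ=+1.311766
r₁ = λ·B[:,0] = (+0.82502,+0.27725,+0.49242); r₂ = λ·B[:,1] = (-0.35218,+0.93372,+0.06434)
r₃ = r₁×r₂ = (-0.44195,-0.22650,+0.86797); SVD([r₁ r₂ r₃]) → R = UVᵀ:
  R  [+0.82502 -0.35218 -0.44195]
  R  [+0.27725 +0.93372 -0.22650]
  R  [+0.49242 +0.06434 +0.86797]
t = (-0.11510, +0.19101, +1.31177) m
tr R = 2.626706; θ = arccos((tr R − 1)/2) = 0.620903 rad = 35.575°
axis k = ((R−Rᵀ)₃₂, (R−Rᵀ)₁₃, (R−Rᵀ)₂₁) / (2 sinθ) = (+0.249964, -0.803041, +0.540965)
rvec = θ·k = (+0.155204, -0.498611, +0.335887)

rvec=(0.1552, -0.4986, 0.3359) tvec=(-0.1151, 0.1910, 1.3118)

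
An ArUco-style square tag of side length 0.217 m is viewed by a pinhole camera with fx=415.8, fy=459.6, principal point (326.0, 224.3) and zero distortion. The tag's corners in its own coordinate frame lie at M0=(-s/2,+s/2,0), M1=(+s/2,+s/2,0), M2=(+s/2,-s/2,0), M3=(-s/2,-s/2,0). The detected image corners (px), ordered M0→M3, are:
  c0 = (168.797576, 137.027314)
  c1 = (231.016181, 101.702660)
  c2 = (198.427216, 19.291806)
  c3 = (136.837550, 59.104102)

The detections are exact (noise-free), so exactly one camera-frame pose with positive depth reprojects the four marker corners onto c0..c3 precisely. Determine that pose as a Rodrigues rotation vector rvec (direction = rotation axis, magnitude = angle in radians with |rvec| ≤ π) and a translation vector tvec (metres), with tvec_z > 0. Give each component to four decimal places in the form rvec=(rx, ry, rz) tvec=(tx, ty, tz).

rvec=(0.1352, 0.2476, -0.3898) tvec=(-0.4032, -0.3683, 1.1735)

Intrinsics K: fx=415.8, fy=459.6, cx=326.0, cy=224.3
Marker side s = 0.217 m; corners in marker frame (Z=0):
  M0 = (-0.1085, +0.1085, 0)
  M1 = (+0.1085, +0.1085, 0)
  M2 = (+0.1085, -0.1085, 0)
  M3 = (-0.1085, -0.1085, 0)
Detected image corners:
  c0 = (168.797576, 137.027314) px
  c1 = (231.016181, 101.702660) px
  c2 = (198.427216, 19.291806) px
  c3 = (136.837550, 59.104102) px
Planar DLT: solve 8×8 A·h = b for H (H[2,2]=1):
  H  [+243.94516 +161.64328 +183.13756]
  H  [-190.88169 +374.76707 +80.04636]
  H  [-0.22495 +0.07046 +1.00000]
B = K⁻¹H; ‖b₁‖=0.852178, ‖b₂‖=0.852178; λ = 2/(‖b₁‖+‖b₂‖) = 1.173464, sign → tz>0 ⇒ λ=+1.173464
r₁ = λ·B[:,0] = (+0.89542,-0.35854,-0.26397); r₂ = λ·B[:,1] = (+0.39136,+0.91651,+0.08268)
r₃ = r₁×r₂ = (+0.21229,-0.17734,+0.96098); SVD([r₁ r₂ r₃]) → R = UVᵀ:
  R  [+0.89542 +0.39136 +0.21229]
  R  [-0.35854 +0.91651 -0.17734]
  R  [-0.26397 +0.08268 +0.96098]
t = (-0.40318, -0.36831, +1.17346) m
tr R = 2.772913; θ = arccos((tr R − 1)/2) = 0.481165 rad = 27.569°
axis k = ((R−Rᵀ)₃₂, (R−Rᵀ)₁₃, (R−Rᵀ)₂₁) / (2 sinθ) = (+0.280915, +0.514520, -0.810158)
rvec = θ·k = (+0.135167, +0.247569, -0.389820)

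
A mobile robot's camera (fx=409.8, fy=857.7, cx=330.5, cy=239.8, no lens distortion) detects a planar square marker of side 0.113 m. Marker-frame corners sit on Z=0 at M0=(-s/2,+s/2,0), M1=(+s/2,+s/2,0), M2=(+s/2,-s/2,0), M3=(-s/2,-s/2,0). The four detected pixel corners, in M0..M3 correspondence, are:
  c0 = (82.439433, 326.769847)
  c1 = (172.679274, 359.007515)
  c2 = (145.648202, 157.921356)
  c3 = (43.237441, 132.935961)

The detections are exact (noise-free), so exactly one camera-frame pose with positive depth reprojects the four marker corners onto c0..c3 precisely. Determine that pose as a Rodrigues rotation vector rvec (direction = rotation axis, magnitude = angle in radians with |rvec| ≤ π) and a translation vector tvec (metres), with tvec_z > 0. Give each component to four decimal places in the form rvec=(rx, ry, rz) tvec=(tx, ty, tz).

Intrinsics K: fx=409.8, fy=857.7, cx=330.5, cy=239.8
Marker side s = 0.113 m; corners in marker frame (Z=0):
  M0 = (-0.0565, +0.0565, 0)
  M1 = (+0.0565, +0.0565, 0)
  M2 = (+0.0565, -0.0565, 0)
  M3 = (-0.0565, -0.0565, 0)
Detected image corners:
  c0 = (82.439433, 326.769847) px
  c1 = (172.679274, 359.007515) px
  c2 = (145.648202, 157.921356) px
  c3 = (43.237441, 132.935961) px
Planar DLT: solve 8×8 A·h = b for H (H[2,2]=1):
  H  [+791.60106 +438.30450 +110.81722]
  H  [+130.39572 +2062.53994 +250.96477]
  H  [-0.51258 +1.29439 +1.00000]
B = K⁻¹H; ‖b₁‖=2.418532, ‖b₂‖=2.418532; λ = 2/(‖b₁‖+‖b₂‖) = 0.413474, sign → tz>0 ⇒ λ=+0.413474
r₁ = λ·B[:,0] = (+0.96962,+0.12211,-0.21194); r₂ = λ·B[:,1] = (+0.01060,+0.84466,+0.53519)
r₃ = r₁×r₂ = (+0.24437,-0.52118,+0.81771); SVD([r₁ r₂ r₃]) → R = UVᵀ:
  R  [+0.96962 +0.01060 +0.24437]
  R  [+0.12211 +0.84466 -0.52118]
  R  [-0.21194 +0.53519 +0.81771]
t = (-0.22165, +0.00538, +0.41347) m
tr R = 2.631996; θ = arccos((tr R − 1)/2) = 0.616343 rad = 35.314°
axis k = ((R−Rᵀ)₃₂, (R−Rᵀ)₁₃, (R−Rᵀ)₂₁) / (2 sinθ) = (+0.913736, +0.394693, +0.096453)
rvec = θ·k = (+0.563175, +0.243267, +0.059448)

rvec=(0.5632, 0.2433, 0.0594) tvec=(-0.2217, 0.0054, 0.4135)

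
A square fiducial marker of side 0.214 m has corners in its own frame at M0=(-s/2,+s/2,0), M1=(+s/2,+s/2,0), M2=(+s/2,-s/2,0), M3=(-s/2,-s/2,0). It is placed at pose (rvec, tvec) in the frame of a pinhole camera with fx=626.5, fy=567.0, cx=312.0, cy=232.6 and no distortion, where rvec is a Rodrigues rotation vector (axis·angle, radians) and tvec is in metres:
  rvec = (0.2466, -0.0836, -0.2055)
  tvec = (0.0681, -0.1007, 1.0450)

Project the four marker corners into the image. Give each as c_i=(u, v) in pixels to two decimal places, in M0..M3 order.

Intrinsics K: fx=626.5, fy=567.0, cx=312.0, cy=232.6
Marker side s = 0.214 m; corners in marker frame (Z=0):
  M0 = (-0.1070, +0.1070, 0)
  M1 = (+0.1070, +0.1070, 0)
  M2 = (+0.1070, -0.1070, 0)
  M3 = (-0.1070, -0.1070, 0)
rvec = (0.2466, -0.0836, -0.2055), |rvec| = θ = 0.33171 rad = 19.006°
Rodrigues: sinθ=0.32566, 1−cosθ=0.05451; R = I + sinθ·[k]× + (1−cosθ)·[k]×²:
    [+0.97562 +0.19154 -0.10718]
    [-0.21197 +0.94895 -0.23359]
    [+0.05697 +0.25061 +0.96641]
t = (0.0681, -0.1007, 1.0450) m
M0: Pc = R·M0+t = (-0.01580, +0.02352, +1.06572); u = 626.5·(-0.01580)/1.06572 + 312.0 = 302.7139, v = 567.0·(+0.02352)/1.06572 + 232.6 = 245.1124
M1: Pc = R·M1+t = (+0.19299, -0.02184, +1.07791); u = 626.5·(+0.19299)/1.07791 + 312.0 = 424.1663, v = 567.0·(-0.02184)/1.07791 + 232.6 = 221.1104
M2: Pc = R·M2+t = (+0.15200, -0.22492, +1.02428); u = 626.5·(+0.15200)/1.02428 + 312.0 = 404.9684, v = 567.0·(-0.22492)/1.02428 + 232.6 = 108.0945
M3: Pc = R·M3+t = (-0.05679, -0.17956, +1.01209); u = 626.5·(-0.05679)/1.01209 + 312.0 = 276.8489, v = 567.0·(-0.17956)/1.01209 + 232.6 = 132.0071

c0=(302.71, 245.11) c1=(424.17, 221.11) c2=(404.97, 108.09) c3=(276.85, 132.01)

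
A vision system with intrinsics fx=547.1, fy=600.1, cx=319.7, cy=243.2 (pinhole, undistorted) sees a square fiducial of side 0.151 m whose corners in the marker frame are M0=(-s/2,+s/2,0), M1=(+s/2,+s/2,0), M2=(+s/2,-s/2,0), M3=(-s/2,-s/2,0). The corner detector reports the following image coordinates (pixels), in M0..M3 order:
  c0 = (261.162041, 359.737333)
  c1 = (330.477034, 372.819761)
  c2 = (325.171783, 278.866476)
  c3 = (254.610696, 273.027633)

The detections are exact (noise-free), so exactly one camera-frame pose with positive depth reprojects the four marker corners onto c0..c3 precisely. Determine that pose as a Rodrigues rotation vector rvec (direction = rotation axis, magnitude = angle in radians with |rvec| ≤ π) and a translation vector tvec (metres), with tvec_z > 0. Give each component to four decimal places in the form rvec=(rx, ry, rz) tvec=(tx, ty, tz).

Intrinsics K: fx=547.1, fy=600.1, cx=319.7, cy=243.2
Marker side s = 0.151 m; corners in marker frame (Z=0):
  M0 = (-0.0755, +0.0755, 0)
  M1 = (+0.0755, +0.0755, 0)
  M2 = (+0.0755, -0.0755, 0)
  M3 = (-0.0755, -0.0755, 0)
Detected image corners:
  c0 = (261.162041, 359.737333) px
  c1 = (330.477034, 372.819761) px
  c2 = (325.171783, 278.866476) px
  c3 = (254.610696, 273.027633) px
Planar DLT: solve 8×8 A·h = b for H (H[2,2]=1):
  H  [+302.54852 +87.59665 +291.44465]
  H  [-113.10793 +650.04200 +321.47783]
  H  [-0.54828 +0.16447 +1.00000]
B = K⁻¹H; ‖b₁‖=1.031775, ‖b₂‖=1.031775; λ = 2/(‖b₁‖+‖b₂‖) = 0.969204, sign → tz>0 ⇒ λ=+0.969204
r₁ = λ·B[:,0] = (+0.84650,+0.03268,-0.53139); r₂ = λ·B[:,1] = (+0.06203,+0.98526,+0.15940)
r₃ = r₁×r₂ = (+0.52877,-0.16790,+0.83199); SVD([r₁ r₂ r₃]) → R = UVᵀ:
  R  [+0.84650 +0.06203 +0.52877]
  R  [+0.03268 +0.98526 -0.16790]
  R  [-0.53139 +0.15940 +0.83199]
t = (-0.05006, +0.12642, +0.96920) m
tr R = 2.663751; θ = arccos((tr R − 1)/2) = 0.588318 rad = 33.708°
axis k = ((R−Rᵀ)₃₂, (R−Rᵀ)₁₃, (R−Rᵀ)₂₁) / (2 sinθ) = (+0.294886, +0.955166, -0.026447)
rvec = θ·k = (+0.173487, +0.561942, -0.015559)

rvec=(0.1735, 0.5619, -0.0156) tvec=(-0.0501, 0.1264, 0.9692)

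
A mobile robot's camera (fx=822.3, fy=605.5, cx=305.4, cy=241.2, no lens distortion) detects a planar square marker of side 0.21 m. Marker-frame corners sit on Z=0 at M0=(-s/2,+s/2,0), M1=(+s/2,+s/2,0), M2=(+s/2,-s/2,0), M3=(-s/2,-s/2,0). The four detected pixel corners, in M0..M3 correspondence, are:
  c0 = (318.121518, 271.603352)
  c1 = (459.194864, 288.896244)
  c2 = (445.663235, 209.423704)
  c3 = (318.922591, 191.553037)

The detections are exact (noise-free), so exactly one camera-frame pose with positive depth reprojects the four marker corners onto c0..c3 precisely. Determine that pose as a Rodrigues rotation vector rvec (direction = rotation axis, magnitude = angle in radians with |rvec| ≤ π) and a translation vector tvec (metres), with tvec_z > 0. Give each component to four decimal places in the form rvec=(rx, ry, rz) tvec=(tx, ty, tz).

Intrinsics K: fx=822.3, fy=605.5, cx=305.4, cy=241.2
Marker side s = 0.21 m; corners in marker frame (Z=0):
  M0 = (-0.1050, +0.1050, 0)
  M1 = (+0.1050, +0.1050, 0)
  M2 = (+0.1050, -0.1050, 0)
  M3 = (-0.1050, -0.1050, 0)
Detected image corners:
  c0 = (318.121518, 271.603352) px
  c1 = (459.194864, 288.896244) px
  c2 = (445.663235, 209.423704) px
  c3 = (318.922591, 191.553037) px
Planar DLT: solve 8×8 A·h = b for H (H[2,2]=1):
  H  [+693.00527 -168.34939 +386.34614]
  H  [+119.46812 +255.58573 +238.34221]
  H  [+0.14840 -0.51674 +1.00000]
B = K⁻¹H; ‖b₁‖=0.813333, ‖b₂‖=0.813333; λ = 2/(‖b₁‖+‖b₂‖) = 1.229509, sign → tz>0 ⇒ λ=+1.229509
r₁ = λ·B[:,0] = (+0.96842,+0.16991,+0.18246); r₂ = λ·B[:,1] = (-0.01575,+0.77207,-0.63534)
r₃ = r₁×r₂ = (-0.24882,+0.61240,+0.75037); SVD([r₁ r₂ r₃]) → R = UVᵀ:
  R  [+0.96842 -0.01575 -0.24882]
  R  [+0.16991 +0.77207 +0.61240]
  R  [+0.18246 -0.63534 +0.75037]
t = (+0.12103, -0.00580, +1.22951) m
tr R = 2.490860; θ = arccos((tr R − 1)/2) = 0.729617 rad = 41.804°
axis k = ((R−Rᵀ)₃₂, (R−Rᵀ)₁₃, (R−Rᵀ)₂₁) / (2 sinθ) = (-0.935924, -0.323499, +0.139262)
rvec = θ·k = (-0.682866, -0.236030, +0.101608)

rvec=(-0.6829, -0.2360, 0.1016) tvec=(0.1210, -0.0058, 1.2295)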